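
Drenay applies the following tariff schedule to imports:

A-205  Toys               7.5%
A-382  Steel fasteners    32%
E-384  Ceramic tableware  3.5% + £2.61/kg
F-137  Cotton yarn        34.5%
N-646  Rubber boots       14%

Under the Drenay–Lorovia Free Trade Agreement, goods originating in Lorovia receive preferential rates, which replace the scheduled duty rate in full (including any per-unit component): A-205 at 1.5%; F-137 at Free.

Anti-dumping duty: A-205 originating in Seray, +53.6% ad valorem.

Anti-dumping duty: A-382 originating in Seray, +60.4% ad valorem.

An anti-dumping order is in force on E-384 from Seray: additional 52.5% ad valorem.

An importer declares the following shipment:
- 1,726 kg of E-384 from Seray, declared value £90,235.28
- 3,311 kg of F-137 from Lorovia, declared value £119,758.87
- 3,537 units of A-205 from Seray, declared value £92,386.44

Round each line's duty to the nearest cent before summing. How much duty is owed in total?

£111,484.73

Line 1 (E-384, Seray, 1,726 kg, £90,235.28):
Base rate for E-384 is 3.5% + £2.61/kg.
Additional duty on E-384 from Seray: +52.5%. Applied ad valorem rate: 3.5% + 52.5% = 56%.
Duty = £90,235.28 × 56% + 1,726 × £2.61 = £55,036.62.
Line 2 (F-137, Lorovia, 3,311 kg, £119,758.87):
Base rate for F-137 is 34.5%.
Origin Lorovia qualifies under the Drenay–Lorovia agreement and F-137 is covered: preferential rate Free applies instead.
Duty = £119,758.87 × 0% = £0.00.
Line 3 (A-205, Seray, 3,537 units, £92,386.44):
Base rate for A-205 is 7.5%.
A-205 has an FTA preferential rate, but origin Seray is not Lorovia; base rate stands.
Additional duty on A-205 from Seray: +53.6%. Applied ad valorem rate: 7.5% + 53.6% = 61.1%.
Duty = £92,386.44 × 61.1% = £56,448.11.
Total = £55,036.62 + £0.00 + £56,448.11 = £111,484.73.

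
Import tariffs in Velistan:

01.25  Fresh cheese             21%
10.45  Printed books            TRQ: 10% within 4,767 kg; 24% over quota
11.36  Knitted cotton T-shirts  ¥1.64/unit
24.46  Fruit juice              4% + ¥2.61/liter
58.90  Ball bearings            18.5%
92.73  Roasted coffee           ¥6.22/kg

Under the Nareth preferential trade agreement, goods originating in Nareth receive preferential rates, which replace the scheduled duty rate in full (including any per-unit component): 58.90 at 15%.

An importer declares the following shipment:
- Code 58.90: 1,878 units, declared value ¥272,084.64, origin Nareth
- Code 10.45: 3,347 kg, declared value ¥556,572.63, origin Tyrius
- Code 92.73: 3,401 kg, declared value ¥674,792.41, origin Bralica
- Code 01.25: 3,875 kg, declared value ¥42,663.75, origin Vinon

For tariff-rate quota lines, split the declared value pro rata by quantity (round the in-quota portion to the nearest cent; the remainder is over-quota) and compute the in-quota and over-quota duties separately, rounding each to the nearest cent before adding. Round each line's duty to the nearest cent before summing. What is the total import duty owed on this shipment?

¥126,583.57

Line 1 (58.90, Nareth, 1,878 units, ¥272,084.64):
Base rate for 58.90 is 18.5%.
Origin Nareth qualifies under the Velistan–Nareth agreement and 58.90 is covered: preferential rate 15% applies instead.
Duty = ¥272,084.64 × 15% = ¥40,812.70.
Line 2 (10.45, Tyrius, 3,347 kg, ¥556,572.63):
Code 10.45 is under a tariff-rate quota (threshold 4,767 kg). Quantity 3,347 kg is within the quota, so the in-quota rate 10% applies to the full value.
Duty = ¥556,572.63 × 10% = ¥55,657.26.
Line 3 (92.73, Bralica, 3,401 kg, ¥674,792.41):
Base rate for 92.73 is ¥6.22/kg.
Duty = 3,401 × ¥6.22 = ¥21,154.22.
Line 4 (01.25, Vinon, 3,875 kg, ¥42,663.75):
Base rate for 01.25 is 21%.
Duty = ¥42,663.75 × 21% = ¥8,959.39.
Total = ¥40,812.70 + ¥55,657.26 + ¥21,154.22 + ¥8,959.39 = ¥126,583.57.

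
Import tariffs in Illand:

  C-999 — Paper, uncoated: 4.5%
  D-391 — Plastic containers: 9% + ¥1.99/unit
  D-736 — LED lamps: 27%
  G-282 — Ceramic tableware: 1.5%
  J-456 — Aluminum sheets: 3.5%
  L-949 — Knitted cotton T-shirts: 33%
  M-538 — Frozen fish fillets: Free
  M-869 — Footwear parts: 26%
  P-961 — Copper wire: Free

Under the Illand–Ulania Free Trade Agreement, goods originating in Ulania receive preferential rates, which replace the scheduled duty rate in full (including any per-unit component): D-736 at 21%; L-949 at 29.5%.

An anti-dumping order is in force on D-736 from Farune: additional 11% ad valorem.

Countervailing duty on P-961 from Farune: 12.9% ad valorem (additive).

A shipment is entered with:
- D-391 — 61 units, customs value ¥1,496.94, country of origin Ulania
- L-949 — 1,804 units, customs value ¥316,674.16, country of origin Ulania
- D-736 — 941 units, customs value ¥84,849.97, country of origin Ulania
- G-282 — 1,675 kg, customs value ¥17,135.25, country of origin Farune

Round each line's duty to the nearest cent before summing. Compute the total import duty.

Line 1 (D-391, Ulania, 61 units, ¥1,496.94):
Base rate for D-391 is 9% + ¥1.99/unit.
Origin Ulania is the FTA partner but D-391 is not on the preference list; base rate stands.
Duty = ¥1,496.94 × 9% + 61 × ¥1.99 = ¥256.11.
Line 2 (L-949, Ulania, 1,804 units, ¥316,674.16):
Base rate for L-949 is 33%.
Origin Ulania qualifies under the Illand–Ulania agreement and L-949 is covered: preferential rate 29.5% applies instead.
Duty = ¥316,674.16 × 29.5% = ¥93,418.88.
Line 3 (D-736, Ulania, 941 units, ¥84,849.97):
Base rate for D-736 is 27%.
Origin Ulania qualifies under the Illand–Ulania agreement and D-736 is covered: preferential rate 21% applies instead.
The additional-duty order on D-736 targets Farune, not Ulania; it does not apply.
Duty = ¥84,849.97 × 21% = ¥17,818.49.
Line 4 (G-282, Farune, 1,675 kg, ¥17,135.25):
Base rate for G-282 is 1.5%.
Duty = ¥17,135.25 × 1.5% = ¥257.03.
Total = ¥256.11 + ¥93,418.88 + ¥17,818.49 + ¥257.03 = ¥111,750.51.

¥111,750.51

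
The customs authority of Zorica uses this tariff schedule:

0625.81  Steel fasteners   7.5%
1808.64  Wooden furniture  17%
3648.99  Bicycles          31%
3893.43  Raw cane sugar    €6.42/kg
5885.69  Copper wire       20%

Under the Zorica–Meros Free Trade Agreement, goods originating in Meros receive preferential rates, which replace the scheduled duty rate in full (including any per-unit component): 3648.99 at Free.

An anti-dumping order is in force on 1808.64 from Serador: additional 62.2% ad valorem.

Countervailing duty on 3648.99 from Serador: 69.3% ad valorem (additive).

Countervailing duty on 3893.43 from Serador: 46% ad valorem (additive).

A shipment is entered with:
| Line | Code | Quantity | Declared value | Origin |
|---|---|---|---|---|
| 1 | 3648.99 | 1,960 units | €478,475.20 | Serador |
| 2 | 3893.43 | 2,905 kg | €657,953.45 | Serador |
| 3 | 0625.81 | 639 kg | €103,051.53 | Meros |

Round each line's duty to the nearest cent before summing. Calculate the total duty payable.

€808,948.18

Line 1 (3648.99, Serador, 1,960 units, €478,475.20):
Base rate for 3648.99 is 31%.
3648.99 has an FTA preferential rate, but origin Serador is not Meros; base rate stands.
Additional duty on 3648.99 from Serador: +69.3%. Applied ad valorem rate: 31% + 69.3% = 100.3%.
Duty = €478,475.20 × 100.3% = €479,910.63.
Line 2 (3893.43, Serador, 2,905 kg, €657,953.45):
Base rate for 3893.43 is €6.42/kg.
Additional duty on 3893.43 from Serador: +46% ad valorem. Applied ad valorem rate = 46%.
Duty = €657,953.45 × 46% + 2,905 × €6.42 = €321,308.69.
Line 3 (0625.81, Meros, 639 kg, €103,051.53):
Base rate for 0625.81 is 7.5%.
Origin Meros is the FTA partner but 0625.81 is not on the preference list; base rate stands.
Duty = €103,051.53 × 7.5% = €7,728.86.
Total = €479,910.63 + €321,308.69 + €7,728.86 = €808,948.18.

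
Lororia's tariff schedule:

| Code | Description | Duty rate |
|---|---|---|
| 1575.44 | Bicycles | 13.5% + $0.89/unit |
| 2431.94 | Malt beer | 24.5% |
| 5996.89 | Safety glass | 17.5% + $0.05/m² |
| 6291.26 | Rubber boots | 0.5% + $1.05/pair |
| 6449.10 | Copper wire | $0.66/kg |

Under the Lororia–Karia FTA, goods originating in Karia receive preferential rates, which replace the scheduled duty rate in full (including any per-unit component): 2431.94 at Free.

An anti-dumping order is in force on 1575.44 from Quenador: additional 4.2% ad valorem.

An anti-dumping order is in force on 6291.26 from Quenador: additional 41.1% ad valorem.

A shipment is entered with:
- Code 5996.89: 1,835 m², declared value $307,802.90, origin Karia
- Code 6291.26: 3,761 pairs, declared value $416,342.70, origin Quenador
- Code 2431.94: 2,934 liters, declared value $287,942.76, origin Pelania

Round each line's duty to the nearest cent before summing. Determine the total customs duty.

Line 1 (5996.89, Karia, 1,835 m², $307,802.90):
Base rate for 5996.89 is 17.5% + $0.05/m².
Origin Karia is the FTA partner but 5996.89 is not on the preference list; base rate stands.
Duty = $307,802.90 × 17.5% + 1,835 × $0.05 = $53,957.26.
Line 2 (6291.26, Quenador, 3,761 pairs, $416,342.70):
Base rate for 6291.26 is 0.5% + $1.05/pair.
Additional duty on 6291.26 from Quenador: +41.1%. Applied ad valorem rate: 0.5% + 41.1% = 41.6%.
Duty = $416,342.70 × 41.6% + 3,761 × $1.05 = $177,147.61.
Line 3 (2431.94, Pelania, 2,934 liters, $287,942.76):
Base rate for 2431.94 is 24.5%.
2431.94 has an FTA preferential rate, but origin Pelania is not Karia; base rate stands.
Duty = $287,942.76 × 24.5% = $70,545.98.
Total = $53,957.26 + $177,147.61 + $70,545.98 = $301,650.85.

$301,650.85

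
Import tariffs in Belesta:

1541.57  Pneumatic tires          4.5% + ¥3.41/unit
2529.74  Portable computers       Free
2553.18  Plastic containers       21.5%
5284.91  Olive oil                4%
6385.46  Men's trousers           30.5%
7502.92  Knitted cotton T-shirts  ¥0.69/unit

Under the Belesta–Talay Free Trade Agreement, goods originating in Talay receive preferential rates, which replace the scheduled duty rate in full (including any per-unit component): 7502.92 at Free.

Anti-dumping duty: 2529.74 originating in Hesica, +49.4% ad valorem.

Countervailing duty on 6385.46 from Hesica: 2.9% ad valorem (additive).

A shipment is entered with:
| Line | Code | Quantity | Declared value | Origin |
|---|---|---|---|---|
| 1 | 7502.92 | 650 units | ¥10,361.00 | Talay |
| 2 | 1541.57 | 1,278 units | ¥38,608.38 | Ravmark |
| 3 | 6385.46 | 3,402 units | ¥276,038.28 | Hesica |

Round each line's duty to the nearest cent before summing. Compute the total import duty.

¥98,292.15

Line 1 (7502.92, Talay, 650 units, ¥10,361.00):
Base rate for 7502.92 is ¥0.69/unit.
Origin Talay qualifies under the Belesta–Talay agreement and 7502.92 is covered: preferential rate Free applies instead.
Duty = ¥10,361.00 × 0% = ¥0.00.
Line 2 (1541.57, Ravmark, 1,278 units, ¥38,608.38):
Base rate for 1541.57 is 4.5% + ¥3.41/unit.
Duty = ¥38,608.38 × 4.5% + 1,278 × ¥3.41 = ¥6,095.36.
Line 3 (6385.46, Hesica, 3,402 units, ¥276,038.28):
Base rate for 6385.46 is 30.5%.
Additional duty on 6385.46 from Hesica: +2.9%. Applied ad valorem rate: 30.5% + 2.9% = 33.4%.
Duty = ¥276,038.28 × 33.4% = ¥92,196.79.
Total = ¥0.00 + ¥6,095.36 + ¥92,196.79 = ¥98,292.15.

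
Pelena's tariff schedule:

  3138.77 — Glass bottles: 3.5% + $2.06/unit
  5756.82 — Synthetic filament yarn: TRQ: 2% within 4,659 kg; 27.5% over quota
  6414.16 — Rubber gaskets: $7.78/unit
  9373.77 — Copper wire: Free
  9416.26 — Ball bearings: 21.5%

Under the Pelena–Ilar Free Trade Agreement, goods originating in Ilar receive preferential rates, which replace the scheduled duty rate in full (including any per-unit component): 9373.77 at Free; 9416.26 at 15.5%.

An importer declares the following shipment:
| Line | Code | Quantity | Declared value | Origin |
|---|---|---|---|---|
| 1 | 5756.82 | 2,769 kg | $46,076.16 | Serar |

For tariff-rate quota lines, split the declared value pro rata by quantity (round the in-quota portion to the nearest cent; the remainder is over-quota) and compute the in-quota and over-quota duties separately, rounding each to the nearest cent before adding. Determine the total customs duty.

Line 1 (5756.82, Serar, 2,769 kg, $46,076.16):
Code 5756.82 is under a tariff-rate quota (threshold 4,659 kg). Quantity 2,769 kg is within the quota, so the in-quota rate 2% applies to the full value.
Duty = $46,076.16 × 2% = $921.52.

$921.52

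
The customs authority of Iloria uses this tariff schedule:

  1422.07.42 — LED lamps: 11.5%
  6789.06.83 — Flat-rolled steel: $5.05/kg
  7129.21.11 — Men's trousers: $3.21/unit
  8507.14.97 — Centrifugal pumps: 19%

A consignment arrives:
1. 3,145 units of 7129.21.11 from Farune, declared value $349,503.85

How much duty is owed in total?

$10,095.45

Line 1 (7129.21.11, Farune, 3,145 units, $349,503.85):
Base rate for 7129.21.11 is $3.21/unit.
Duty = 3,145 × $3.21 = $10,095.45.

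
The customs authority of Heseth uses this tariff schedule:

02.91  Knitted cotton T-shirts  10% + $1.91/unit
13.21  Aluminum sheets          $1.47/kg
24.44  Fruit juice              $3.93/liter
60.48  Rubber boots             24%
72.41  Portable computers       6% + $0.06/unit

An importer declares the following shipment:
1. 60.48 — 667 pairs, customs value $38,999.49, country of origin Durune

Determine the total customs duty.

$9,359.88

Line 1 (60.48, Durune, 667 pairs, $38,999.49):
Base rate for 60.48 is 24%.
Duty = $38,999.49 × 24% = $9,359.88.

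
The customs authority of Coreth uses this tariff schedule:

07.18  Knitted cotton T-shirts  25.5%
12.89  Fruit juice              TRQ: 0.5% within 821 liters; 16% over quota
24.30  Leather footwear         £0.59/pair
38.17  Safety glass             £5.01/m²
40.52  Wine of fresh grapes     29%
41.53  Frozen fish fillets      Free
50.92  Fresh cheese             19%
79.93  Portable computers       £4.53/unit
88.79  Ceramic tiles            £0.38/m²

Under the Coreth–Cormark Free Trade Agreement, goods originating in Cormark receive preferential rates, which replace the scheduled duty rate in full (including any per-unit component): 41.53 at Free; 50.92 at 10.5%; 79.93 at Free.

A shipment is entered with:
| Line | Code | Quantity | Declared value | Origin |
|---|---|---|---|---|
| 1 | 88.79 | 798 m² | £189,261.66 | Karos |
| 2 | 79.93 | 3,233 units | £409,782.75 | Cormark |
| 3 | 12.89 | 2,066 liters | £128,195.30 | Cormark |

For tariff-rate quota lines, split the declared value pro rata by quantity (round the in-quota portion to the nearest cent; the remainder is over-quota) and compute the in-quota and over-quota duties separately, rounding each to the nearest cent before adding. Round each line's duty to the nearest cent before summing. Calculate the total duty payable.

£12,918.32

Line 1 (88.79, Karos, 798 m², £189,261.66):
Base rate for 88.79 is £0.38/m².
Duty = 798 × £0.38 = £303.24.
Line 2 (79.93, Cormark, 3,233 units, £409,782.75):
Base rate for 79.93 is £4.53/unit.
Origin Cormark qualifies under the Coreth–Cormark agreement and 79.93 is covered: preferential rate Free applies instead.
Duty = £409,782.75 × 0% = £0.00.
Line 3 (12.89, Cormark, 2,066 liters, £128,195.30):
Code 12.89 is under a tariff-rate quota (threshold 821 liters). In-quota: 821 liters at 0.5%; over-quota: 1,245 liters at 16%.
Pro-rata value split: in-quota = £128,195.30 × 821/2,066 = £50,943.05; over-quota = £128,195.30 − £50,943.05 = £77,252.25.
In-quota duty = £50,943.05 × 0.5% = £254.72. Over-quota duty = £77,252.25 × 16% = £12,360.36.
Line duty = £254.72 + £12,360.36 = £12,615.08.
Total = £303.24 + £0.00 + £12,615.08 = £12,918.32.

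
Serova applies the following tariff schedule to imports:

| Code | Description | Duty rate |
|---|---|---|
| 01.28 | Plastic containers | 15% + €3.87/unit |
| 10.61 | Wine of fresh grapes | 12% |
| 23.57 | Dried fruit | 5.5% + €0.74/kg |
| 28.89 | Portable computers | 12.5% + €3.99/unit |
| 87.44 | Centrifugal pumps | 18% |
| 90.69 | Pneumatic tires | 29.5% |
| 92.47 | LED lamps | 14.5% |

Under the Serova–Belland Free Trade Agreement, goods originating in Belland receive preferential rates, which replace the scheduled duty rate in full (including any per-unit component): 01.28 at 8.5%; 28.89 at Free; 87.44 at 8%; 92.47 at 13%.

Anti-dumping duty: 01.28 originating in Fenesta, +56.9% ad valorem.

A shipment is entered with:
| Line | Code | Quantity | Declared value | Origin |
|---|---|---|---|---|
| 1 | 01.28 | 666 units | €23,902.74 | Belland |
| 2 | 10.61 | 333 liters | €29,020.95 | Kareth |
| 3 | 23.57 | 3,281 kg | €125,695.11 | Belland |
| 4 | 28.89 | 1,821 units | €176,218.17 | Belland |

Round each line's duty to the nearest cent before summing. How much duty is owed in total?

€14,855.41

Line 1 (01.28, Belland, 666 units, €23,902.74):
Base rate for 01.28 is 15% + €3.87/unit.
Origin Belland qualifies under the Serova–Belland agreement and 01.28 is covered: preferential rate 8.5% applies instead.
The additional-duty order on 01.28 targets Fenesta, not Belland; it does not apply.
Duty = €23,902.74 × 8.5% = €2,031.73.
Line 2 (10.61, Kareth, 333 liters, €29,020.95):
Base rate for 10.61 is 12%.
Duty = €29,020.95 × 12% = €3,482.51.
Line 3 (23.57, Belland, 3,281 kg, €125,695.11):
Base rate for 23.57 is 5.5% + €0.74/kg.
Origin Belland is the FTA partner but 23.57 is not on the preference list; base rate stands.
Duty = €125,695.11 × 5.5% + 3,281 × €0.74 = €9,341.17.
Line 4 (28.89, Belland, 1,821 units, €176,218.17):
Base rate for 28.89 is 12.5% + €3.99/unit.
Origin Belland qualifies under the Serova–Belland agreement and 28.89 is covered: preferential rate Free applies instead.
Duty = €176,218.17 × 0% = €0.00.
Total = €2,031.73 + €3,482.51 + €9,341.17 + €0.00 = €14,855.41.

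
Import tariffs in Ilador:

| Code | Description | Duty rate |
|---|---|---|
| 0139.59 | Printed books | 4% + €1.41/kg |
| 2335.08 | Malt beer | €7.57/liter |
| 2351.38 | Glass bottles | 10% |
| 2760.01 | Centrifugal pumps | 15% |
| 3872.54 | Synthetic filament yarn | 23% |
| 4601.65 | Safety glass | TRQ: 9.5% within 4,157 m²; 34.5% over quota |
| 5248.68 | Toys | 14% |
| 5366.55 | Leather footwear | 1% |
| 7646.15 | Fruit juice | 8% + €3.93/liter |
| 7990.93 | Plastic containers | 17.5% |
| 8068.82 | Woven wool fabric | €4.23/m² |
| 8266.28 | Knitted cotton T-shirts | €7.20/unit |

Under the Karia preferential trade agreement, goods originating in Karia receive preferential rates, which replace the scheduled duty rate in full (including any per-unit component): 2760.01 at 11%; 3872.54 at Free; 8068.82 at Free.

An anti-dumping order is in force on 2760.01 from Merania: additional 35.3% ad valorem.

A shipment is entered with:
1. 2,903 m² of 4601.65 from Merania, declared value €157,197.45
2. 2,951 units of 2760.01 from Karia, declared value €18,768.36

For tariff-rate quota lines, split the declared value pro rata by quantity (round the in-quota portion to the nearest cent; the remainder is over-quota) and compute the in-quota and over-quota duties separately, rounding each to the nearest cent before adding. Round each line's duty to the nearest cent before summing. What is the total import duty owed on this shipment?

€16,998.28

Line 1 (4601.65, Merania, 2,903 m², €157,197.45):
Code 4601.65 is under a tariff-rate quota (threshold 4,157 m²). Quantity 2,903 m² is within the quota, so the in-quota rate 9.5% applies to the full value.
Duty = €157,197.45 × 9.5% = €14,933.76.
Line 2 (2760.01, Karia, 2,951 units, €18,768.36):
Base rate for 2760.01 is 15%.
Origin Karia qualifies under the Ilador–Karia agreement and 2760.01 is covered: preferential rate 11% applies instead.
The additional-duty order on 2760.01 targets Merania, not Karia; it does not apply.
Duty = €18,768.36 × 11% = €2,064.52.
Total = €14,933.76 + €2,064.52 = €16,998.28.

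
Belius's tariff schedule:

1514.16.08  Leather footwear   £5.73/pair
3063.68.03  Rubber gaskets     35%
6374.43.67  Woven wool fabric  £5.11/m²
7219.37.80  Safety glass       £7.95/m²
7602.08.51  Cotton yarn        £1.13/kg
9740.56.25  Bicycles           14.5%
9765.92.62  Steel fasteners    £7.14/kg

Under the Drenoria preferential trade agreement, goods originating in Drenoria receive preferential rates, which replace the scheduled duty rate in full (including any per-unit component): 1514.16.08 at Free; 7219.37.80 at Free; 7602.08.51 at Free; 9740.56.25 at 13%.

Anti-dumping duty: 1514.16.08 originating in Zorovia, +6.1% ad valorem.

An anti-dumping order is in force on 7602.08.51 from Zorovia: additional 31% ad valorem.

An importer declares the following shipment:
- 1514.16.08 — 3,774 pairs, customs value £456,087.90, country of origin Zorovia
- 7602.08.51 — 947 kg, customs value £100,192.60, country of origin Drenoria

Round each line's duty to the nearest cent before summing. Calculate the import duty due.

£49,446.38

Line 1 (1514.16.08, Zorovia, 3,774 pairs, £456,087.90):
Base rate for 1514.16.08 is £5.73/pair.
1514.16.08 has an FTA preferential rate, but origin Zorovia is not Drenoria; base rate stands.
Additional duty on 1514.16.08 from Zorovia: +6.1% ad valorem. Applied ad valorem rate = 6.1%.
Duty = £456,087.90 × 6.1% + 3,774 × £5.73 = £49,446.38.
Line 2 (7602.08.51, Drenoria, 947 kg, £100,192.60):
Base rate for 7602.08.51 is £1.13/kg.
Origin Drenoria qualifies under the Belius–Drenoria agreement and 7602.08.51 is covered: preferential rate Free applies instead.
The additional-duty order on 7602.08.51 targets Zorovia, not Drenoria; it does not apply.
Duty = £100,192.60 × 0% = £0.00.
Total = £49,446.38 + £0.00 = £49,446.38.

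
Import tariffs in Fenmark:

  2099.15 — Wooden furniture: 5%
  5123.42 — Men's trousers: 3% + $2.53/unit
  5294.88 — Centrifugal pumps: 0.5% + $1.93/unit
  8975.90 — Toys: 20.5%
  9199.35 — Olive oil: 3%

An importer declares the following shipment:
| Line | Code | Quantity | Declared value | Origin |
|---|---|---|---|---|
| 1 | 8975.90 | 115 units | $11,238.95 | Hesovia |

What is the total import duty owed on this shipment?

$2,303.98

Line 1 (8975.90, Hesovia, 115 units, $11,238.95):
Base rate for 8975.90 is 20.5%.
Duty = $11,238.95 × 20.5% = $2,303.98.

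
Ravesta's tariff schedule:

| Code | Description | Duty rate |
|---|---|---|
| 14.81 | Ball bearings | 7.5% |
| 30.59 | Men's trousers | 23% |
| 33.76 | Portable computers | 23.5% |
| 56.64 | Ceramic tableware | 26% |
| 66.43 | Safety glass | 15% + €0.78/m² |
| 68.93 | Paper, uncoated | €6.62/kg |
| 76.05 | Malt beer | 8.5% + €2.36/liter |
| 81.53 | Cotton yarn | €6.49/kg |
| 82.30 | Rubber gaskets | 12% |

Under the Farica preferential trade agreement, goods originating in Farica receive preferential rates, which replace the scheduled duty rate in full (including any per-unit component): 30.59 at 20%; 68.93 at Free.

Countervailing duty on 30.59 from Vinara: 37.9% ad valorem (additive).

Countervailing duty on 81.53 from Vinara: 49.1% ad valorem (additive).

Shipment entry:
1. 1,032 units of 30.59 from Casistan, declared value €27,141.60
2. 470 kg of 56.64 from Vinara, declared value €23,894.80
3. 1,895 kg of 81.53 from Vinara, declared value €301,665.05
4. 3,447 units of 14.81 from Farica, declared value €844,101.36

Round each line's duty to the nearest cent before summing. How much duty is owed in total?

Line 1 (30.59, Casistan, 1,032 units, €27,141.60):
Base rate for 30.59 is 23%.
30.59 has an FTA preferential rate, but origin Casistan is not Farica; base rate stands.
The additional-duty order on 30.59 targets Vinara, not Casistan; it does not apply.
Duty = €27,141.60 × 23% = €6,242.57.
Line 2 (56.64, Vinara, 470 kg, €23,894.80):
Base rate for 56.64 is 26%.
Duty = €23,894.80 × 26% = €6,212.65.
Line 3 (81.53, Vinara, 1,895 kg, €301,665.05):
Base rate for 81.53 is €6.49/kg.
Additional duty on 81.53 from Vinara: +49.1% ad valorem. Applied ad valorem rate = 49.1%.
Duty = €301,665.05 × 49.1% + 1,895 × €6.49 = €160,416.09.
Line 4 (14.81, Farica, 3,447 units, €844,101.36):
Base rate for 14.81 is 7.5%.
Origin Farica is the FTA partner but 14.81 is not on the preference list; base rate stands.
Duty = €844,101.36 × 7.5% = €63,307.60.
Total = €6,242.57 + €6,212.65 + €160,416.09 + €63,307.60 = €236,178.91.

€236,178.91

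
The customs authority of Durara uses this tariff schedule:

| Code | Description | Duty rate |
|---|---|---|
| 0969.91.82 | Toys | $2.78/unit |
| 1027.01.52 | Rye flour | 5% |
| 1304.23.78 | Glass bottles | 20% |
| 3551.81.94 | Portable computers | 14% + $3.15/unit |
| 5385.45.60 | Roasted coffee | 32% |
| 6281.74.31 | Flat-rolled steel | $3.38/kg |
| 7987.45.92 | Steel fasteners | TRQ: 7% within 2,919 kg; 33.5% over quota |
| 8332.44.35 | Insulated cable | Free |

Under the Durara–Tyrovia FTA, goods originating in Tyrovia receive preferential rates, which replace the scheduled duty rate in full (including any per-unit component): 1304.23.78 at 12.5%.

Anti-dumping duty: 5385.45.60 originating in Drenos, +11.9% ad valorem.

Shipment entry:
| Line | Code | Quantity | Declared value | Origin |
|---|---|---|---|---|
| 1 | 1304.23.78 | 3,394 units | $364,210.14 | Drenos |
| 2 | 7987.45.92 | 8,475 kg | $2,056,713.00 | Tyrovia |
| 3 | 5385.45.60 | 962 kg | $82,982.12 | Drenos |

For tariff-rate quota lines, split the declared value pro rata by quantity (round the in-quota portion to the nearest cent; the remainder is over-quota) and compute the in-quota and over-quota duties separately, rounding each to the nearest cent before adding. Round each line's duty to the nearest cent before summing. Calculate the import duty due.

$610,548.56

Line 1 (1304.23.78, Drenos, 3,394 units, $364,210.14):
Base rate for 1304.23.78 is 20%.
1304.23.78 has an FTA preferential rate, but origin Drenos is not Tyrovia; base rate stands.
Duty = $364,210.14 × 20% = $72,842.03.
Line 2 (7987.45.92, Tyrovia, 8,475 kg, $2,056,713.00):
Code 7987.45.92 is under a tariff-rate quota (threshold 2,919 kg). In-quota: 2,919 kg at 7%; over-quota: 5,556 kg at 33.5%.
Pro-rata value split: in-quota = $2,056,713.00 × 2,919/8,475 = $708,382.92; over-quota = $2,056,713.00 − $708,382.92 = $1,348,330.08.
In-quota duty = $708,382.92 × 7% = $49,586.80. Over-quota duty = $1,348,330.08 × 33.5% = $451,690.58.
Line duty = $49,586.80 + $451,690.58 = $501,277.38.
Line 3 (5385.45.60, Drenos, 962 kg, $82,982.12):
Base rate for 5385.45.60 is 32%.
Additional duty on 5385.45.60 from Drenos: +11.9%. Applied ad valorem rate: 32% + 11.9% = 43.9%.
Duty = $82,982.12 × 43.9% = $36,429.15.
Total = $72,842.03 + $501,277.38 + $36,429.15 = $610,548.56.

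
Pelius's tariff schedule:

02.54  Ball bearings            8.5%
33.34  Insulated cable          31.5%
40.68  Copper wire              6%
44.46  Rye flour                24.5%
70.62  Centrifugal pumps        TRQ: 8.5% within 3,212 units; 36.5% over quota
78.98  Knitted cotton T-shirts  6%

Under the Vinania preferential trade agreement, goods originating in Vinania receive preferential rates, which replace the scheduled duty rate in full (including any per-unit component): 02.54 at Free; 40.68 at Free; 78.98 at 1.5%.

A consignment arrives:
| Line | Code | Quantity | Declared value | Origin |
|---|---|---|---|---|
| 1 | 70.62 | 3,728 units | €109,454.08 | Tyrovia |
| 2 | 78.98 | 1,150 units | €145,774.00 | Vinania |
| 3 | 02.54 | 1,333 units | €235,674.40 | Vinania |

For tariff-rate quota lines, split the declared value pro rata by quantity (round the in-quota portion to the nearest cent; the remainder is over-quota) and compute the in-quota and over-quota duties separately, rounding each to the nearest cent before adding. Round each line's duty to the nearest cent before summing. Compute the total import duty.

€15,732.14

Line 1 (70.62, Tyrovia, 3,728 units, €109,454.08):
Code 70.62 is under a tariff-rate quota (threshold 3,212 units). In-quota: 3,212 units at 8.5%; over-quota: 516 units at 36.5%.
Pro-rata value split: in-quota = €109,454.08 × 3,212/3,728 = €94,304.32; over-quota = €109,454.08 − €94,304.32 = €15,149.76.
In-quota duty = €94,304.32 × 8.5% = €8,015.87. Over-quota duty = €15,149.76 × 36.5% = €5,529.66.
Line duty = €8,015.87 + €5,529.66 = €13,545.53.
Line 2 (78.98, Vinania, 1,150 units, €145,774.00):
Base rate for 78.98 is 6%.
Origin Vinania qualifies under the Pelius–Vinania agreement and 78.98 is covered: preferential rate 1.5% applies instead.
Duty = €145,774.00 × 1.5% = €2,186.61.
Line 3 (02.54, Vinania, 1,333 units, €235,674.40):
Base rate for 02.54 is 8.5%.
Origin Vinania qualifies under the Pelius–Vinania agreement and 02.54 is covered: preferential rate Free applies instead.
Duty = €235,674.40 × 0% = €0.00.
Total = €13,545.53 + €2,186.61 + €0.00 = €15,732.14.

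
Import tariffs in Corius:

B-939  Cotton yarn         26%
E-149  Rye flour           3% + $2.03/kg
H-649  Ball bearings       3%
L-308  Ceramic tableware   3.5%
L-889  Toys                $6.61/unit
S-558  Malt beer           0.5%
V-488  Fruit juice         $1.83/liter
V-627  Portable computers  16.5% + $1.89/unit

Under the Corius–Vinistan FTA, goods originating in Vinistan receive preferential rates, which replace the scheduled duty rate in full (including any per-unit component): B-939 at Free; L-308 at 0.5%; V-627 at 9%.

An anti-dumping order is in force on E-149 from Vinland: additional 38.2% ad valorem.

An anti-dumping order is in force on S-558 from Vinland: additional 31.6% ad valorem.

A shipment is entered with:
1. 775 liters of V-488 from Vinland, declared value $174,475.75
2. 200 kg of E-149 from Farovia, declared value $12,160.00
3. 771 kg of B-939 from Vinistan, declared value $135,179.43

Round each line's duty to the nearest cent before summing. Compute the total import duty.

$2,189.05

Line 1 (V-488, Vinland, 775 liters, $174,475.75):
Base rate for V-488 is $1.83/liter.
Duty = 775 × $1.83 = $1,418.25.
Line 2 (E-149, Farovia, 200 kg, $12,160.00):
Base rate for E-149 is 3% + $2.03/kg.
The additional-duty order on E-149 targets Vinland, not Farovia; it does not apply.
Duty = $12,160.00 × 3% + 200 × $2.03 = $770.80.
Line 3 (B-939, Vinistan, 771 kg, $135,179.43):
Base rate for B-939 is 26%.
Origin Vinistan qualifies under the Corius–Vinistan agreement and B-939 is covered: preferential rate Free applies instead.
Duty = $135,179.43 × 0% = $0.00.
Total = $1,418.25 + $770.80 + $0.00 = $2,189.05.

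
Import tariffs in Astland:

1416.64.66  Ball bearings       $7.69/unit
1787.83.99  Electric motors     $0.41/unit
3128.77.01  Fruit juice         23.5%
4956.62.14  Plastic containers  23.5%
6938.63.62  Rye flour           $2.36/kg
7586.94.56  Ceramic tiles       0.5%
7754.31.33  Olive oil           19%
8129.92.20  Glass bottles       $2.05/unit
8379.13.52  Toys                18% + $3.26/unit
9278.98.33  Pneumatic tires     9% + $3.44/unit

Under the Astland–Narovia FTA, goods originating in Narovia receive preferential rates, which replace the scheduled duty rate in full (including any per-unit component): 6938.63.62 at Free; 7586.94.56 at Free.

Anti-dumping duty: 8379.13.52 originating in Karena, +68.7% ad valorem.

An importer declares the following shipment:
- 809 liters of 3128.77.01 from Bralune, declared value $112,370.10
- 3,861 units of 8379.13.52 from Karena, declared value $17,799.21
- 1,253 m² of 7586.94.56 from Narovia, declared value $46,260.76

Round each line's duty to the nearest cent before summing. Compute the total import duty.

Line 1 (3128.77.01, Bralune, 809 liters, $112,370.10):
Base rate for 3128.77.01 is 23.5%.
Duty = $112,370.10 × 23.5% = $26,406.97.
Line 2 (8379.13.52, Karena, 3,861 units, $17,799.21):
Base rate for 8379.13.52 is 18% + $3.26/unit.
Additional duty on 8379.13.52 from Karena: +68.7%. Applied ad valorem rate: 18% + 68.7% = 86.7%.
Duty = $17,799.21 × 86.7% + 3,861 × $3.26 = $28,018.78.
Line 3 (7586.94.56, Narovia, 1,253 m², $46,260.76):
Base rate for 7586.94.56 is 0.5%.
Origin Narovia qualifies under the Astland–Narovia agreement and 7586.94.56 is covered: preferential rate Free applies instead.
Duty = $46,260.76 × 0% = $0.00.
Total = $26,406.97 + $28,018.78 + $0.00 = $54,425.75.

$54,425.75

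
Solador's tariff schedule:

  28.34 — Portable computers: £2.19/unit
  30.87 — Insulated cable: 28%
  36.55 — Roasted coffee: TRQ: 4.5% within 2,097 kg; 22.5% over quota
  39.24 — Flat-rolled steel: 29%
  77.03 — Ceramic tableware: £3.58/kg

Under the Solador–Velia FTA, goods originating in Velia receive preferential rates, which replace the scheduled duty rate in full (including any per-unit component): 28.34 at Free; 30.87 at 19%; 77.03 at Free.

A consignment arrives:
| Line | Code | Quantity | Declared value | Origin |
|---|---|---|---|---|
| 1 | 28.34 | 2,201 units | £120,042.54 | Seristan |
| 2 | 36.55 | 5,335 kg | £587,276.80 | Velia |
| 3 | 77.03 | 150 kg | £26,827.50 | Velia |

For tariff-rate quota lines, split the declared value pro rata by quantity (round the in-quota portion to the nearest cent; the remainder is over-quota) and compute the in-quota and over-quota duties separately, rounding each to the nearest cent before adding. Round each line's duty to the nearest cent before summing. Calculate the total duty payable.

£95,406.67

Line 1 (28.34, Seristan, 2,201 units, £120,042.54):
Base rate for 28.34 is £2.19/unit.
28.34 has an FTA preferential rate, but origin Seristan is not Velia; base rate stands.
Duty = 2,201 × £2.19 = £4,820.19.
Line 2 (36.55, Velia, 5,335 kg, £587,276.80):
Code 36.55 is under a tariff-rate quota (threshold 2,097 kg). In-quota: 2,097 kg at 4.5%; over-quota: 3,238 kg at 22.5%.
Pro-rata value split: in-quota = £587,276.80 × 2,097/5,335 = £230,837.76; over-quota = £587,276.80 − £230,837.76 = £356,439.04.
In-quota duty = £230,837.76 × 4.5% = £10,387.70. Over-quota duty = £356,439.04 × 22.5% = £80,198.78.
Line duty = £10,387.70 + £80,198.78 = £90,586.48.
Line 3 (77.03, Velia, 150 kg, £26,827.50):
Base rate for 77.03 is £3.58/kg.
Origin Velia qualifies under the Solador–Velia agreement and 77.03 is covered: preferential rate Free applies instead.
Duty = £26,827.50 × 0% = £0.00.
Total = £4,820.19 + £90,586.48 + £0.00 = £95,406.67.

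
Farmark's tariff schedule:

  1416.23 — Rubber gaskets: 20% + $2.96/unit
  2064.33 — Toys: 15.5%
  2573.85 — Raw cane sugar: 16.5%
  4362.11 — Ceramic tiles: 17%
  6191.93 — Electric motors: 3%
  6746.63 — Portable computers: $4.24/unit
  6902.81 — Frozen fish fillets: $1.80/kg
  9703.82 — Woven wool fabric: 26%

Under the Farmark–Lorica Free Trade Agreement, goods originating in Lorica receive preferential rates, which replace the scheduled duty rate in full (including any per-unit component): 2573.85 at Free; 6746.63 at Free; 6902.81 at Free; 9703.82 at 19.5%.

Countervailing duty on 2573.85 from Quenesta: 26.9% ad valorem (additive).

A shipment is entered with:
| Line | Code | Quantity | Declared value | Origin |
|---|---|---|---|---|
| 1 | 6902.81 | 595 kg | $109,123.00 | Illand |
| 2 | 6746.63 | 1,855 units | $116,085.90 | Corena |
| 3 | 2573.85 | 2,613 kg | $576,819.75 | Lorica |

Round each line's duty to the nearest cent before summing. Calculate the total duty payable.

$8,936.20

Line 1 (6902.81, Illand, 595 kg, $109,123.00):
Base rate for 6902.81 is $1.80/kg.
6902.81 has an FTA preferential rate, but origin Illand is not Lorica; base rate stands.
Duty = 595 × $1.80 = $1,071.00.
Line 2 (6746.63, Corena, 1,855 units, $116,085.90):
Base rate for 6746.63 is $4.24/unit.
6746.63 has an FTA preferential rate, but origin Corena is not Lorica; base rate stands.
Duty = 1,855 × $4.24 = $7,865.20.
Line 3 (2573.85, Lorica, 2,613 kg, $576,819.75):
Base rate for 2573.85 is 16.5%.
Origin Lorica qualifies under the Farmark–Lorica agreement and 2573.85 is covered: preferential rate Free applies instead.
The additional-duty order on 2573.85 targets Quenesta, not Lorica; it does not apply.
Duty = $576,819.75 × 0% = $0.00.
Total = $1,071.00 + $7,865.20 + $0.00 = $8,936.20.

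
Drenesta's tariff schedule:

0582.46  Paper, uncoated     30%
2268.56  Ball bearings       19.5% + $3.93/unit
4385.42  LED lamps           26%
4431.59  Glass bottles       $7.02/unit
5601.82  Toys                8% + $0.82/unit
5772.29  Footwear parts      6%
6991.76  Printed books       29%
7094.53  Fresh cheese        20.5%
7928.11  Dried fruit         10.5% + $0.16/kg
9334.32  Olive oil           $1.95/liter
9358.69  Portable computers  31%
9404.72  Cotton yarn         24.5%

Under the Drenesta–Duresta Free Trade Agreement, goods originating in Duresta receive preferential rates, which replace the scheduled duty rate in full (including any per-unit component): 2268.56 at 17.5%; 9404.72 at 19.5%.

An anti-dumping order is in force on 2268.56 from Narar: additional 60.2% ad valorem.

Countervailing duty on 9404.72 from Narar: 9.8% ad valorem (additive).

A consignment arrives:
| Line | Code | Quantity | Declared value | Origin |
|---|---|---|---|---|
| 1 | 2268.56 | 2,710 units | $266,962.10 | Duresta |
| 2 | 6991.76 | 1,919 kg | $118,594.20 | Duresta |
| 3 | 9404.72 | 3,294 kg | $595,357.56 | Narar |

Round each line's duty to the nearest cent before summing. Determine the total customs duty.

$285,318.33

Line 1 (2268.56, Duresta, 2,710 units, $266,962.10):
Base rate for 2268.56 is 19.5% + $3.93/unit.
Origin Duresta qualifies under the Drenesta–Duresta agreement and 2268.56 is covered: preferential rate 17.5% applies instead.
The additional-duty order on 2268.56 targets Narar, not Duresta; it does not apply.
Duty = $266,962.10 × 17.5% = $46,718.37.
Line 2 (6991.76, Duresta, 1,919 kg, $118,594.20):
Base rate for 6991.76 is 29%.
Origin Duresta is the FTA partner but 6991.76 is not on the preference list; base rate stands.
Duty = $118,594.20 × 29% = $34,392.32.
Line 3 (9404.72, Narar, 3,294 kg, $595,357.56):
Base rate for 9404.72 is 24.5%.
9404.72 has an FTA preferential rate, but origin Narar is not Duresta; base rate stands.
Additional duty on 9404.72 from Narar: +9.8%. Applied ad valorem rate: 24.5% + 9.8% = 34.3%.
Duty = $595,357.56 × 34.3% = $204,207.64.
Total = $46,718.37 + $34,392.32 + $204,207.64 = $285,318.33.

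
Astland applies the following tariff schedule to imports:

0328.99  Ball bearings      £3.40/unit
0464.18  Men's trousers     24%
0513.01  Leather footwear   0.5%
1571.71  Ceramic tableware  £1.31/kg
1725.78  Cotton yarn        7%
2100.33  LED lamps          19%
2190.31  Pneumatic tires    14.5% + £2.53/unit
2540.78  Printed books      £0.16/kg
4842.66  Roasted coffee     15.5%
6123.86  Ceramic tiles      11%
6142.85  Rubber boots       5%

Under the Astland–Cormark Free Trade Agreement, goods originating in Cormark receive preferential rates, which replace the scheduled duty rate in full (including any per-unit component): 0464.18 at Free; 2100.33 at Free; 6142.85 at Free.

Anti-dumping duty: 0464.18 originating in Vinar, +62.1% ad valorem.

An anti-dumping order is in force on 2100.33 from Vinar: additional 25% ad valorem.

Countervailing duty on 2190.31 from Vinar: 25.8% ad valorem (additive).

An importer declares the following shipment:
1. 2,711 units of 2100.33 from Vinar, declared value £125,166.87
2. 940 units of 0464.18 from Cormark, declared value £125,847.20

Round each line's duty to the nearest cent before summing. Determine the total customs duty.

£55,073.42

Line 1 (2100.33, Vinar, 2,711 units, £125,166.87):
Base rate for 2100.33 is 19%.
2100.33 has an FTA preferential rate, but origin Vinar is not Cormark; base rate stands.
Additional duty on 2100.33 from Vinar: +25%. Applied ad valorem rate: 19% + 25% = 44%.
Duty = £125,166.87 × 44% = £55,073.42.
Line 2 (0464.18, Cormark, 940 units, £125,847.20):
Base rate for 0464.18 is 24%.
Origin Cormark qualifies under the Astland–Cormark agreement and 0464.18 is covered: preferential rate Free applies instead.
The additional-duty order on 0464.18 targets Vinar, not Cormark; it does not apply.
Duty = £125,847.20 × 0% = £0.00.
Total = £55,073.42 + £0.00 = £55,073.42.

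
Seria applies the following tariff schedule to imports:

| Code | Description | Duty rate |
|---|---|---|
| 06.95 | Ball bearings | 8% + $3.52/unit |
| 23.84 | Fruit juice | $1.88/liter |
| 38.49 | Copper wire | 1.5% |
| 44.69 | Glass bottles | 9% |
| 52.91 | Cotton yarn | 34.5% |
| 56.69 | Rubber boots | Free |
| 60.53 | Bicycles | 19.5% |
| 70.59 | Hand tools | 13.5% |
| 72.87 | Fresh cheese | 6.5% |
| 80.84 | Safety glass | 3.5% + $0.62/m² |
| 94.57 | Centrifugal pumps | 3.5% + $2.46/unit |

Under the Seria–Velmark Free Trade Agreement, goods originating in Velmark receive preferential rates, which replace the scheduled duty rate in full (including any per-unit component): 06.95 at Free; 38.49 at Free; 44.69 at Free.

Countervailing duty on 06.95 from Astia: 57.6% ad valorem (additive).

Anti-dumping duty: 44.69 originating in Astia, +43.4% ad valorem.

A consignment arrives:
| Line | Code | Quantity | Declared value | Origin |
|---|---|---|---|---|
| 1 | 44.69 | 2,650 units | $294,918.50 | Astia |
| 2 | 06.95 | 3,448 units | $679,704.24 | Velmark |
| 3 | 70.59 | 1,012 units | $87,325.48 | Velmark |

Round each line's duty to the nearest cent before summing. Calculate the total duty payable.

$166,326.23

Line 1 (44.69, Astia, 2,650 units, $294,918.50):
Base rate for 44.69 is 9%.
44.69 has an FTA preferential rate, but origin Astia is not Velmark; base rate stands.
Additional duty on 44.69 from Astia: +43.4%. Applied ad valorem rate: 9% + 43.4% = 52.4%.
Duty = $294,918.50 × 52.4% = $154,537.29.
Line 2 (06.95, Velmark, 3,448 units, $679,704.24):
Base rate for 06.95 is 8% + $3.52/unit.
Origin Velmark qualifies under the Seria–Velmark agreement and 06.95 is covered: preferential rate Free applies instead.
The additional-duty order on 06.95 targets Astia, not Velmark; it does not apply.
Duty = $679,704.24 × 0% = $0.00.
Line 3 (70.59, Velmark, 1,012 units, $87,325.48):
Base rate for 70.59 is 13.5%.
Origin Velmark is the FTA partner but 70.59 is not on the preference list; base rate stands.
Duty = $87,325.48 × 13.5% = $11,788.94.
Total = $154,537.29 + $0.00 + $11,788.94 = $166,326.23.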